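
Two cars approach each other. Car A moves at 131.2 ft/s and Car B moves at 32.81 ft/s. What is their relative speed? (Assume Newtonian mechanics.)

v_rel = v_A + v_B = 131.2 + 32.81 = 164.01 ft/s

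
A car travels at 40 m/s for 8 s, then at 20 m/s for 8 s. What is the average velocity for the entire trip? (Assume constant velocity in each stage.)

d₁ = v₁t₁ = 40 × 8 = 320 m
d₂ = v₂t₂ = 20 × 8 = 160 m
d_total = 480 m, t_total = 16 s
v_avg = d_total/t_total = 480/16 = 30.0 m/s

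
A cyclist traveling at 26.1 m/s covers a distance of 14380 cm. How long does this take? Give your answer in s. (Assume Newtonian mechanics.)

d = 14380 cm × 0.01 = 143.8 m
t = d / v = 143.8 / 26.1 = 5.51 s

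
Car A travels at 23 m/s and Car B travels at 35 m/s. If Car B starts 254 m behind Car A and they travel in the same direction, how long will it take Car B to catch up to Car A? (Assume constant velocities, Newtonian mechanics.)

Relative speed: v_rel = 35 - 23 = 12 m/s
Time to catch: t = d₀/v_rel = 254/12 = 21.17 s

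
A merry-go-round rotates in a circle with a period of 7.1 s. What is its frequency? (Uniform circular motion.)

f = 1/T = 1/7.1 = 0.1408 Hz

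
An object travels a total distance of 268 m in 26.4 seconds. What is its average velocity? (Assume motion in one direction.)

v_avg = Δd / Δt = 268 / 26.4 = 10.15 m/s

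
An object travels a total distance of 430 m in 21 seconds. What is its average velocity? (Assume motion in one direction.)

v_avg = Δd / Δt = 430 / 21 = 20.48 m/s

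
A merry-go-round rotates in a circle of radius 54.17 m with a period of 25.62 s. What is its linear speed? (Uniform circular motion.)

v = 2πr/T = 2π×54.17/25.62 = 13.28 m/s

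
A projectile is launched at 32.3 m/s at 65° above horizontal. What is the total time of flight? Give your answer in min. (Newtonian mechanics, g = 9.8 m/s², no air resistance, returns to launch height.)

T = 2 × v₀ × sin(θ) / g = 2 × 32.3 × sin(65°) / 9.8 = 2 × 32.3 × 0.906308 / 9.8 = 5.97423 s
T = 5.97423 s / 60.0 = 0.09957 min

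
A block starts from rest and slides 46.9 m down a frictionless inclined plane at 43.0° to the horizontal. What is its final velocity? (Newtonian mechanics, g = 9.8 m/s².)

a = g sin(θ) = 9.8 × sin(43.0°) = 6.6836 m/s²
v = √(2ad) = √(2 × 6.6836 × 46.9) = 25.04 m/s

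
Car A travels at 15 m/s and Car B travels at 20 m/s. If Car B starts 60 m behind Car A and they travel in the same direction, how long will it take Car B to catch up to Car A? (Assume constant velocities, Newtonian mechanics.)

Relative speed: v_rel = 20 - 15 = 5 m/s
Time to catch: t = d₀/v_rel = 60/5 = 12.0 s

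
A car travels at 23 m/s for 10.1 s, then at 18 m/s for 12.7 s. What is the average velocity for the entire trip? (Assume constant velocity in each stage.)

d₁ = v₁t₁ = 23 × 10.1 = 232.3 m
d₂ = v₂t₂ = 18 × 12.7 = 228.6 m
d_total = 460.9 m, t_total = 22.8 s
v_avg = d_total/t_total = 460.9/22.8 = 20.21 m/s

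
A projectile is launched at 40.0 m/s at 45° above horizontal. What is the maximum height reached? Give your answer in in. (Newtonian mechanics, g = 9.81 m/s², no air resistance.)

H = v₀² × sin²(θ) / (2g) = 40.0² × sin(45°)² / (2 × 9.81) = 1600.0 × 0.5 / 19.62 = 40.7747 m
H = 40.7747 m / 0.0254 = 1605 in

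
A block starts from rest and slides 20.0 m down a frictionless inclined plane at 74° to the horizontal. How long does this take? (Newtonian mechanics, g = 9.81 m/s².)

a = g sin(θ) = 9.81 × sin(74°) = 9.43 m/s²
t = √(2d/a) = √(2 × 20.0 / 9.43) = 2.06 s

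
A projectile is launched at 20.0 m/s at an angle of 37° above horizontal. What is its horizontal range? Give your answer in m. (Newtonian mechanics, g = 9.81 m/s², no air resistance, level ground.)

R = v₀² × sin(2θ) / g = 20.0² × sin(2 × 37°) / 9.81 = 400.0 × 0.961262 / 9.81 = 39.2 m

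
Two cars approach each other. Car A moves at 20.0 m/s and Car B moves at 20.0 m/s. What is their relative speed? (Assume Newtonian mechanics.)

v_rel = v_A + v_B = 20.0 + 20.0 = 40.0 m/s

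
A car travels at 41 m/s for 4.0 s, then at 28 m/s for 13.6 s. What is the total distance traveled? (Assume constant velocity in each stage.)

d₁ = v₁t₁ = 41 × 4.0 = 164.0 m
d₂ = v₂t₂ = 28 × 13.6 = 380.8 m
d_total = 164.0 + 380.8 = 544.8 m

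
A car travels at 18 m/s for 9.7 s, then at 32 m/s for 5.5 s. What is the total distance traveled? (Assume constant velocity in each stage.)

d₁ = v₁t₁ = 18 × 9.7 = 174.6 m
d₂ = v₂t₂ = 32 × 5.5 = 176.0 m
d_total = 174.6 + 176.0 = 350.6 m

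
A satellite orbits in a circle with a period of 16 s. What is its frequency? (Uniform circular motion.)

f = 1/T = 1/16 = 0.0625 Hz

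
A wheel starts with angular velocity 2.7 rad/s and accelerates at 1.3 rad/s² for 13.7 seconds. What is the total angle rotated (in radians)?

θ = ω₀t + ½αt² = 2.7×13.7 + ½×1.3×13.7² = 158.99 rad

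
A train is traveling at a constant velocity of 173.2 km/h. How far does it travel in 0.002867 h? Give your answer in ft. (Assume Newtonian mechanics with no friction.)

v = 173.2 km/h × 0.2777777777777778 = 48.1111 m/s
t = 0.002867 h × 3600.0 = 10.3212 s
d = v × t = 48.1111 × 10.3212 = 496.564 m
d = 496.564 m / 0.3048 = 1629 ft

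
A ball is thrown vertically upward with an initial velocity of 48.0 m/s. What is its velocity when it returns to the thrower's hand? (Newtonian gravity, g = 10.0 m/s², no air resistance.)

By conservation of energy (no air resistance), the ball returns to the throw height with the same speed as launch, but directed downward.
|v_ground| = v₀ = 48.0 m/s
v_ground = 48.0 m/s (downward)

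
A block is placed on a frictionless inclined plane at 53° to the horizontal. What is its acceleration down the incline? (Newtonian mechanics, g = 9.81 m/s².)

a = g sin(θ) = 9.81 × sin(53°) = 9.81 × 0.7986 = 7.83 m/s²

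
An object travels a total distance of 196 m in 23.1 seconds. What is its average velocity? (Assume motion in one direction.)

v_avg = Δd / Δt = 196 / 23.1 = 8.48 m/s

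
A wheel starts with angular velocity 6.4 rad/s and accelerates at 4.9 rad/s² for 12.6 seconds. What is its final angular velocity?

ω = ω₀ + αt = 6.4 + 4.9 × 12.6 = 68.14 rad/s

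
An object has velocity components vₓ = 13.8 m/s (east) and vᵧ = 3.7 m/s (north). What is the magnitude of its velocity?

|v| = √(vₓ² + vᵧ²) = √(13.8² + 3.7²) = √(204.13) = 14.29 m/s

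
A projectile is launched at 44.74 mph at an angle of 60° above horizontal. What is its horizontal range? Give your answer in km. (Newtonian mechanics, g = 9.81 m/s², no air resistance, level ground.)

v₀ = 44.74 mph × 0.44704 = 20.0006 m/s
R = v₀² × sin(2θ) / g = 20.0006² × sin(2 × 60°) / 9.81 = 400.024 × 0.866025 / 9.81 = 35.314 m
R = 35.314 m / 1000.0 = 0.03531 km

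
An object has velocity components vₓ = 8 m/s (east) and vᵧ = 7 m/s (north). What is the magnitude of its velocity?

|v| = √(vₓ² + vᵧ²) = √(8² + 7²) = √(113) = 10.63 m/s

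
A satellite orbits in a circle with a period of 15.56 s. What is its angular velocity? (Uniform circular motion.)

ω = 2π/T = 2π/15.56 = 0.4038 rad/s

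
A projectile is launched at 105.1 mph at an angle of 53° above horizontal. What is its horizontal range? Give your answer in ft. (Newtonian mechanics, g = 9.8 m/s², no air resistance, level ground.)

v₀ = 105.1 mph × 0.44704 = 46.9839 m/s
R = v₀² × sin(2θ) / g = 46.9839² × sin(2 × 53°) / 9.8 = 2207.49 × 0.961262 / 9.8 = 216.528 m
R = 216.528 m / 0.3048 = 710.4 ft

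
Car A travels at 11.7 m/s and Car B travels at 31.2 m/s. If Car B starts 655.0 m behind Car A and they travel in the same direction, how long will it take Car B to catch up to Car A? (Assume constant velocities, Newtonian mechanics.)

Relative speed: v_rel = 31.2 - 11.7 = 19.5 m/s
Time to catch: t = d₀/v_rel = 655.0/19.5 = 33.59 s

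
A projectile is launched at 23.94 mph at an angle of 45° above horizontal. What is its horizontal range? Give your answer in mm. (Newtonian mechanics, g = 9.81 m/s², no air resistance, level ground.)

v₀ = 23.94 mph × 0.44704 = 10.7021 m/s
R = v₀² × sin(2θ) / g = 10.7021² × sin(2 × 45°) / 9.81 = 114.535 × 1.0 / 9.81 = 11.6753 m
R = 11.6753 m / 0.001 = 11680 mm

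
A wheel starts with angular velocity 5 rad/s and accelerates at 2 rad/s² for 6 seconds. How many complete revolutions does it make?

θ = ω₀t + ½αt² = 5×6 + ½×2×6² = 66.0 rad
Total revolutions = θ/(2π) = 66.0/(2π) = 10.5
Complete revolutions = ⌊10.5⌋ = 10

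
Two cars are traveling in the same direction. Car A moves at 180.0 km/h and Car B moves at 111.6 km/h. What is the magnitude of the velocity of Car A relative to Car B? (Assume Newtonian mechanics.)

v_rel = |v_A - v_B| = |180.0 - 111.6| = 68.4 km/h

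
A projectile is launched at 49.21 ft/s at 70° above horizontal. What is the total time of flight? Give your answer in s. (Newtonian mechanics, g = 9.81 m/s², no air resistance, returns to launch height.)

v₀ = 49.21 ft/s × 0.3048 = 14.9992 m/s
T = 2 × v₀ × sin(θ) / g = 2 × 14.9992 × sin(70°) / 9.81 = 2 × 14.9992 × 0.939693 / 9.81 = 2.874 s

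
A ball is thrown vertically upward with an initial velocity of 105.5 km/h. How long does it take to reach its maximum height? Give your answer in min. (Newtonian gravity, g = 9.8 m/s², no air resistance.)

v₀ = 105.5 km/h × 0.2777777777777778 = 29.3056 m/s
t_up = v₀ / g = 29.3056 / 9.8 = 2.99037 s
t_up = 2.99037 s / 60.0 = 0.04984 min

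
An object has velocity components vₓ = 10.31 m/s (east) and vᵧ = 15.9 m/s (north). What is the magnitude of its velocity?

|v| = √(vₓ² + vᵧ²) = √(10.31² + 15.9²) = √(359.1061) = 18.95 m/s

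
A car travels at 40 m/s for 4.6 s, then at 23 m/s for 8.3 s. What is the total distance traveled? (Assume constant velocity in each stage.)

d₁ = v₁t₁ = 40 × 4.6 = 184.0 m
d₂ = v₂t₂ = 23 × 8.3 = 190.9 m
d_total = 184.0 + 190.9 = 374.9 m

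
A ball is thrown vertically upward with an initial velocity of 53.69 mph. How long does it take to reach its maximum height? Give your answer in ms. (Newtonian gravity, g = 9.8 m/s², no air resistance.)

v₀ = 53.69 mph × 0.44704 = 24.0016 m/s
t_up = v₀ / g = 24.0016 / 9.8 = 2.44914 s
t_up = 2.44914 s / 0.001 = 2449 ms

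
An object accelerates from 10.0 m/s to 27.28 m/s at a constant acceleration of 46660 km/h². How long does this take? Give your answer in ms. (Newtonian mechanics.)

a = 46660 km/h² × 7.716049382716049e-05 = 3.60031 m/s²
t = (v - v₀) / a = (27.28 - 10.0) / 3.60031 = 4.79959 s
t = 4.79959 s / 0.001 = 4800 ms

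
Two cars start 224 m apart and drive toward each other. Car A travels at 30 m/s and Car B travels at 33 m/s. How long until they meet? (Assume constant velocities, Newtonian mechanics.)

Combined speed: v_combined = 30 + 33 = 63 m/s
Time to meet: t = d/v_combined = 224/63 = 3.56 s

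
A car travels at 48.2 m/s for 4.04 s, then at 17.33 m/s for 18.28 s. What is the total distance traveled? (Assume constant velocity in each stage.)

d₁ = v₁t₁ = 48.2 × 4.04 = 194.728 m
d₂ = v₂t₂ = 17.33 × 18.28 = 316.7924 m
d_total = 194.728 + 316.7924 = 511.52 m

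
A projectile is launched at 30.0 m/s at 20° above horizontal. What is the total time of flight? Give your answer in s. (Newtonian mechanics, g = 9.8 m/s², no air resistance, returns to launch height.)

T = 2 × v₀ × sin(θ) / g = 2 × 30.0 × sin(20°) / 9.8 = 2 × 30.0 × 0.34202 / 9.8 = 2.094 s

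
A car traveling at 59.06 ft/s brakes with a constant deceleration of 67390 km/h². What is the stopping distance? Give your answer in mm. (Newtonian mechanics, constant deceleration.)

v₀ = 59.06 ft/s × 0.3048 = 18.0015 m/s
a = 67390 km/h² × 7.716049382716049e-05 = 5.19985 m/s²
d = v₀² / (2a) = 18.0015² / (2 × 5.19985) = 324.054 / 10.3997 = 31.1599 m
d = 31.1599 m / 0.001 = 31160 mm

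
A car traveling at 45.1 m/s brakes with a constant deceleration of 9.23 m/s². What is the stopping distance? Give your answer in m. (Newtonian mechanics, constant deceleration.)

d = v₀² / (2a) = 45.1² / (2 × 9.23) = 2034.01 / 18.46 = 110.2 m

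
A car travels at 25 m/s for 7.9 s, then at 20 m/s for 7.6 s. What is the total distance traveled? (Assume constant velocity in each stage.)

d₁ = v₁t₁ = 25 × 7.9 = 197.5 m
d₂ = v₂t₂ = 20 × 7.6 = 152.0 m
d_total = 197.5 + 152.0 = 349.5 m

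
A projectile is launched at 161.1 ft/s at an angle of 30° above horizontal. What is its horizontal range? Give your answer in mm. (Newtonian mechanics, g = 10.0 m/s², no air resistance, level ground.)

v₀ = 161.1 ft/s × 0.3048 = 49.1033 m/s
R = v₀² × sin(2θ) / g = 49.1033² × sin(2 × 30°) / 10.0 = 2411.13 × 0.866025 / 10.0 = 208.81 m
R = 208.81 m / 0.001 = 208800 mm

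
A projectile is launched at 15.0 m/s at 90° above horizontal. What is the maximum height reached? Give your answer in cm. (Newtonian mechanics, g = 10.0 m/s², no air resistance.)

H = v₀² × sin²(θ) / (2g) = 15.0² × sin(90°)² / (2 × 10.0) = 225.0 × 1.0 / 20.0 = 11.25 m
H = 11.25 m / 0.01 = 1125 cm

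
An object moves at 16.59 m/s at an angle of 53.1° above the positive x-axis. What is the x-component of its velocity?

vₓ = v cos(θ) = 16.59 × cos(53.1°) = 9.96 m/s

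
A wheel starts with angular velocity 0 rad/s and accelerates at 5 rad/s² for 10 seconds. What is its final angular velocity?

ω = ω₀ + αt = 0 + 5 × 10 = 50 rad/s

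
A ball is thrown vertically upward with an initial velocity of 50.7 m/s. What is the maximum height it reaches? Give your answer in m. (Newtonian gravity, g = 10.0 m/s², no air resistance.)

h_max = v₀² / (2g) = 50.7² / (2 × 10.0) = 2570.49 / 20.0 = 128.5 m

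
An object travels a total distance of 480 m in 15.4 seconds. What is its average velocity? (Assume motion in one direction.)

v_avg = Δd / Δt = 480 / 15.4 = 31.17 m/s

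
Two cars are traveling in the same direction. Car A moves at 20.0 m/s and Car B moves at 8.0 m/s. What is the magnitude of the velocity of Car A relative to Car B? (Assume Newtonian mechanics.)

v_rel = |v_A - v_B| = |20.0 - 8.0| = 12.0 m/s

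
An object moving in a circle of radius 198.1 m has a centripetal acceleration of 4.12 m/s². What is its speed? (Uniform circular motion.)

v = √(a_c × r) = √(4.12 × 198.1) = 28.57 m/s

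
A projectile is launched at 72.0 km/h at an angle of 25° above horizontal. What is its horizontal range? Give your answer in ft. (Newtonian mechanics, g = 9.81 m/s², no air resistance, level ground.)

v₀ = 72.0 km/h × 0.2777777777777778 = 20.0 m/s
R = v₀² × sin(2θ) / g = 20.0² × sin(2 × 25°) / 9.81 = 400.0 × 0.766044 / 9.81 = 31.2352 m
R = 31.2352 m / 0.3048 = 102.5 ft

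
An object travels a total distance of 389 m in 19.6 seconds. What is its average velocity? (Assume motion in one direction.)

v_avg = Δd / Δt = 389 / 19.6 = 19.85 m/s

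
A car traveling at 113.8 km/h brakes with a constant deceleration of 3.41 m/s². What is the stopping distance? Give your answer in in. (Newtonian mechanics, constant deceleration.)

v₀ = 113.8 km/h × 0.2777777777777778 = 31.6111 m/s
d = v₀² / (2a) = 31.6111² / (2 × 3.41) = 999.262 / 6.82 = 146.519 m
d = 146.519 m / 0.0254 = 5768 in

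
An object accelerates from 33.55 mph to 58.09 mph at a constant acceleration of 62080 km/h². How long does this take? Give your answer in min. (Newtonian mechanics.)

v₀ = 33.55 mph × 0.44704 = 14.9982 m/s
v = 58.09 mph × 0.44704 = 25.9686 m/s
a = 62080 km/h² × 7.716049382716049e-05 = 4.79012 m/s²
t = (v - v₀) / a = (25.9686 - 14.9982) / 4.79012 = 2.29021 s
t = 2.29021 s / 60.0 = 0.03817 min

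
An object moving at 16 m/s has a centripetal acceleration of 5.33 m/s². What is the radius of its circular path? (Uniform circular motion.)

r = v²/a_c = 16²/5.33 = 48.03 m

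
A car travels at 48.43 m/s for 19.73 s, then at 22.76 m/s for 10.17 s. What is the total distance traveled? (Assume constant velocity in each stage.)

d₁ = v₁t₁ = 48.43 × 19.73 = 955.5239 m
d₂ = v₂t₂ = 22.76 × 10.17 = 231.4692 m
d_total = 955.5239 + 231.4692 = 1186.99 m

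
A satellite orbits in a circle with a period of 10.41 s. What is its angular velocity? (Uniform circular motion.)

ω = 2π/T = 2π/10.41 = 0.6036 rad/s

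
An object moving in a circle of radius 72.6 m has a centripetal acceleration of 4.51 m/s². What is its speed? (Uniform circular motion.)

v = √(a_c × r) = √(4.51 × 72.6) = 18.09 m/s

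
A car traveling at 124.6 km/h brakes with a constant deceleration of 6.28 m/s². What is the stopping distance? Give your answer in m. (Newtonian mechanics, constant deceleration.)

v₀ = 124.6 km/h × 0.2777777777777778 = 34.6111 m/s
d = v₀² / (2a) = 34.6111² / (2 × 6.28) = 1197.93 / 12.56 = 95.38 m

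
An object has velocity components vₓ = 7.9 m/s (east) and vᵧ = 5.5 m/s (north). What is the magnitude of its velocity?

|v| = √(vₓ² + vᵧ²) = √(7.9² + 5.5²) = √(92.66) = 9.63 m/s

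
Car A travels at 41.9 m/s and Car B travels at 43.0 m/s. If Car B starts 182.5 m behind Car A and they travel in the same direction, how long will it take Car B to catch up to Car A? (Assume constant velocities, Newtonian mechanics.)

Relative speed: v_rel = 43.0 - 41.9 = 1.1 m/s
Time to catch: t = d₀/v_rel = 182.5/1.1 = 165.91 s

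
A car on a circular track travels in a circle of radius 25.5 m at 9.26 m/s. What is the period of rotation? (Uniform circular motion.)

T = 2πr/v = 2π×25.5/9.26 = 17.3 s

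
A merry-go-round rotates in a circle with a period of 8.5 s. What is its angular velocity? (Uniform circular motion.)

ω = 2π/T = 2π/8.5 = 0.7392 rad/s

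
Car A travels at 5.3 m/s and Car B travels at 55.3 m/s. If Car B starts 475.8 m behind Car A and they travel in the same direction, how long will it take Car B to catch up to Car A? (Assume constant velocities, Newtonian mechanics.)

Relative speed: v_rel = 55.3 - 5.3 = 50.0 m/s
Time to catch: t = d₀/v_rel = 475.8/50.0 = 9.52 s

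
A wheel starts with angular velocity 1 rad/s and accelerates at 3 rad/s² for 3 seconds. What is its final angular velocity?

ω = ω₀ + αt = 1 + 3 × 3 = 10 rad/s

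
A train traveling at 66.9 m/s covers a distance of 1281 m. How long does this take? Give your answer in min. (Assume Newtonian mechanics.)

t = d / v = 1281 / 66.9 = 19.148 s
t = 19.148 s / 60.0 = 0.3191 min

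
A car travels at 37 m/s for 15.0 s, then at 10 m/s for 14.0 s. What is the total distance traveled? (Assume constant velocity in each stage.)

d₁ = v₁t₁ = 37 × 15.0 = 555.0 m
d₂ = v₂t₂ = 10 × 14.0 = 140.0 m
d_total = 555.0 + 140.0 = 695.0 m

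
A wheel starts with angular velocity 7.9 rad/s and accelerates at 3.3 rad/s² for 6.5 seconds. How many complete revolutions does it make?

θ = ω₀t + ½αt² = 7.9×6.5 + ½×3.3×6.5² = 121.0625 rad
Total revolutions = θ/(2π) = 121.0625/(2π) = 19.27
Complete revolutions = ⌊19.27⌋ = 19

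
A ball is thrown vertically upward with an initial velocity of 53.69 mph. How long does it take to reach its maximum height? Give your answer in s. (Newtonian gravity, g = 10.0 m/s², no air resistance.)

v₀ = 53.69 mph × 0.44704 = 24.0016 m/s
t_up = v₀ / g = 24.0016 / 10.0 = 2.4 s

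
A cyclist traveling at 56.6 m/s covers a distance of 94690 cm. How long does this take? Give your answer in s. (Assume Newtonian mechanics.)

d = 94690 cm × 0.01 = 946.9 m
t = d / v = 946.9 / 56.6 = 16.73 s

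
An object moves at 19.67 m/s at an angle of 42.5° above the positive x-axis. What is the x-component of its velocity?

vₓ = v cos(θ) = 19.67 × cos(42.5°) = 14.5 m/s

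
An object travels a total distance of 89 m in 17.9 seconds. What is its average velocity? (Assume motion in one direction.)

v_avg = Δd / Δt = 89 / 17.9 = 4.97 m/s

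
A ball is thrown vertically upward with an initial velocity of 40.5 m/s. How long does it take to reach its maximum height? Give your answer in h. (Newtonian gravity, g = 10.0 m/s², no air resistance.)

t_up = v₀ / g = 40.5 / 10.0 = 4.05 s
t_up = 4.05 s / 3600.0 = 0.001125 h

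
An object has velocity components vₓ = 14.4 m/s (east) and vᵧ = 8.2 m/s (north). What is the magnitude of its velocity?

|v| = √(vₓ² + vᵧ²) = √(14.4² + 8.2²) = √(274.6) = 16.57 m/s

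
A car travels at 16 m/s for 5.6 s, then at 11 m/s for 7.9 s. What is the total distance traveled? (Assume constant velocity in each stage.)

d₁ = v₁t₁ = 16 × 5.6 = 89.6 m
d₂ = v₂t₂ = 11 × 7.9 = 86.9 m
d_total = 89.6 + 86.9 = 176.5 m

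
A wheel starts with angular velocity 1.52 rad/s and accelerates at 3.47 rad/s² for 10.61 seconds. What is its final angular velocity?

ω = ω₀ + αt = 1.52 + 3.47 × 10.61 = 38.34 rad/s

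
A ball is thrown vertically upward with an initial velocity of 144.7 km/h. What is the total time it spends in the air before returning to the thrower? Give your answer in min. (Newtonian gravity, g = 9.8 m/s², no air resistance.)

v₀ = 144.7 km/h × 0.2777777777777778 = 40.1944 m/s
t_total = 2 × v₀ / g = 2 × 40.1944 / 9.8 = 8.20294 s
t_total = 8.20294 s / 60.0 = 0.1367 min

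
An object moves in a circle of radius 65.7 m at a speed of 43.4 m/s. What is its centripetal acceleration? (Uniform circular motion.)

a_c = v²/r = 43.4²/65.7 = 1883.56/65.7 = 28.67 m/s²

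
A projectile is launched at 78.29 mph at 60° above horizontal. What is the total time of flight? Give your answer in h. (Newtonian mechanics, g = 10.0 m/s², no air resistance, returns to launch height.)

v₀ = 78.29 mph × 0.44704 = 34.9988 m/s
T = 2 × v₀ × sin(θ) / g = 2 × 34.9988 × sin(60°) / 10.0 = 2 × 34.9988 × 0.866025 / 10.0 = 6.06197 s
T = 6.06197 s / 3600.0 = 0.001684 h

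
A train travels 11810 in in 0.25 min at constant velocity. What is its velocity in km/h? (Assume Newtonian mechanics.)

d = 11810 in × 0.0254 = 299.974 m
t = 0.25 min × 60.0 = 15.0 s
v = d / t = 299.974 / 15.0 = 19.9983 m/s
v = 19.9983 m/s / 0.2777777777777778 = 71.99 km/h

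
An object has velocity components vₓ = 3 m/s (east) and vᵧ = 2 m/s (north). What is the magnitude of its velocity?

|v| = √(vₓ² + vᵧ²) = √(3² + 2²) = √(13) = 3.61 m/s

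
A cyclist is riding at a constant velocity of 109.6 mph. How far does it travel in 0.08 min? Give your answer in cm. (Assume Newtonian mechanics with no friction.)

v = 109.6 mph × 0.44704 = 48.9956 m/s
t = 0.08 min × 60.0 = 4.8 s
d = v × t = 48.9956 × 4.8 = 235.179 m
d = 235.179 m / 0.01 = 23520 cm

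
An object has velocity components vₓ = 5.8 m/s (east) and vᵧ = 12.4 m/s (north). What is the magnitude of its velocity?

|v| = √(vₓ² + vᵧ²) = √(5.8² + 12.4²) = √(187.4) = 13.69 m/s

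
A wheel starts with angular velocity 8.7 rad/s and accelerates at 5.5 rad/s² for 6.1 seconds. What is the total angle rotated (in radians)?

θ = ω₀t + ½αt² = 8.7×6.1 + ½×5.5×6.1² = 155.4 rad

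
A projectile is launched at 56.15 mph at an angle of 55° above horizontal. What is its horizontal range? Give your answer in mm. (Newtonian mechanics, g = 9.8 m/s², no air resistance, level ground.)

v₀ = 56.15 mph × 0.44704 = 25.1013 m/s
R = v₀² × sin(2θ) / g = 25.1013² × sin(2 × 55°) / 9.8 = 630.075 × 0.939693 / 9.8 = 60.416 m
R = 60.416 m / 0.001 = 60420 mm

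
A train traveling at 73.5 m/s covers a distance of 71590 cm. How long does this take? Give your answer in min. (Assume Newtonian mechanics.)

d = 71590 cm × 0.01 = 715.9 m
t = d / v = 715.9 / 73.5 = 9.74014 s
t = 9.74014 s / 60.0 = 0.1623 min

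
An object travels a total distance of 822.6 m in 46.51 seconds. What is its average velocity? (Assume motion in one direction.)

v_avg = Δd / Δt = 822.6 / 46.51 = 17.69 m/s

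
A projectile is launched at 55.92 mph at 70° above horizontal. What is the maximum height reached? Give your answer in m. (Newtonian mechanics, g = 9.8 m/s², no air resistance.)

v₀ = 55.92 mph × 0.44704 = 24.9985 m/s
H = v₀² × sin²(θ) / (2g) = 24.9985² × sin(70°)² / (2 × 9.8) = 624.925 × 0.883022 / 19.6 = 28.15 m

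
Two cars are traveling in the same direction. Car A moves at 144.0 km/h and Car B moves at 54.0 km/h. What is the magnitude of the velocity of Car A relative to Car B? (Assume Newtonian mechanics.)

v_rel = |v_A - v_B| = |144.0 - 54.0| = 90.0 km/h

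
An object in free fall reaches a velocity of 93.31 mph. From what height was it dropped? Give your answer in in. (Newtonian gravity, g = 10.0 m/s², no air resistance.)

v = 93.31 mph × 0.44704 = 41.7133 m/s
h = v² / (2g) = 41.7133² / (2 × 10.0) = 87.0 m
h = 87.0 m / 0.0254 = 3425 in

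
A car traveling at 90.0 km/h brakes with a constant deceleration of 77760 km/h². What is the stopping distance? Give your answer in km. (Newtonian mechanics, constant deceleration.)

v₀ = 90.0 km/h × 0.2777777777777778 = 25.0 m/s
a = 77760 km/h² × 7.716049382716049e-05 = 6.0 m/s²
d = v₀² / (2a) = 25.0² / (2 × 6.0) = 625.0 / 12.0 = 52.0833 m
d = 52.0833 m / 1000.0 = 0.05208 km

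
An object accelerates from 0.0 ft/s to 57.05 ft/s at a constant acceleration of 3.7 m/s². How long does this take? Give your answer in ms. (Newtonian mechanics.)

v₀ = 0.0 ft/s × 0.3048 = 0.0 m/s
v = 57.05 ft/s × 0.3048 = 17.3888 m/s
t = (v - v₀) / a = (17.3888 - 0.0) / 3.7 = 4.69968 s
t = 4.69968 s / 0.001 = 4700 ms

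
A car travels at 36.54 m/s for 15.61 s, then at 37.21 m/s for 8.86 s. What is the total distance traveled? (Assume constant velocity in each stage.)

d₁ = v₁t₁ = 36.54 × 15.61 = 570.3894 m
d₂ = v₂t₂ = 37.21 × 8.86 = 329.6806 m
d_total = 570.3894 + 329.6806 = 900.07 m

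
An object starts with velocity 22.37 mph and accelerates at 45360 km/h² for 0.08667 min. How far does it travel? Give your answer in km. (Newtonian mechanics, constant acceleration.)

v₀ = 22.37 mph × 0.44704 = 10.0003 m/s
a = 45360 km/h² × 7.716049382716049e-05 = 3.5 m/s²
t = 0.08667 min × 60.0 = 5.2002 s
d = v₀ × t + ½ × a × t² = 10.0003 × 5.2002 + 0.5 × 3.5 × 5.2002² = 99.3272 m
d = 99.3272 m / 1000.0 = 0.09933 km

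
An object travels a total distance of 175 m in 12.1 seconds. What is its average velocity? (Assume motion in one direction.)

v_avg = Δd / Δt = 175 / 12.1 = 14.46 m/s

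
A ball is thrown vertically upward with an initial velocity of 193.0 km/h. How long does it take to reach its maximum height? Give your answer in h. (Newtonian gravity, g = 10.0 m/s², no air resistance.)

v₀ = 193.0 km/h × 0.2777777777777778 = 53.6111 m/s
t_up = v₀ / g = 53.6111 / 10.0 = 5.36111 s
t_up = 5.36111 s / 3600.0 = 0.001489 h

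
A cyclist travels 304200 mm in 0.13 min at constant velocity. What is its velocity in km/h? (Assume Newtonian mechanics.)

d = 304200 mm × 0.001 = 304.2 m
t = 0.13 min × 60.0 = 7.8 s
v = d / t = 304.2 / 7.8 = 39.0 m/s
v = 39.0 m/s / 0.2777777777777778 = 140.4 km/h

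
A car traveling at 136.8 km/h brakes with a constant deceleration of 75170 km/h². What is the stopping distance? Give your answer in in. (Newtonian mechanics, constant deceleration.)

v₀ = 136.8 km/h × 0.2777777777777778 = 38.0 m/s
a = 75170 km/h² × 7.716049382716049e-05 = 5.80015 m/s²
d = v₀² / (2a) = 38.0² / (2 × 5.80015) = 1444.0 / 11.6003 = 124.48 m
d = 124.48 m / 0.0254 = 4901 in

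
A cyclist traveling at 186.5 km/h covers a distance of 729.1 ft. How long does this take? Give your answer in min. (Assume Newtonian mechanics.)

d = 729.1 ft × 0.3048 = 222.23 m
v = 186.5 km/h × 0.2777777777777778 = 51.8056 m/s
t = d / v = 222.23 / 51.8056 = 4.28969 s
t = 4.28969 s / 60.0 = 0.07149 min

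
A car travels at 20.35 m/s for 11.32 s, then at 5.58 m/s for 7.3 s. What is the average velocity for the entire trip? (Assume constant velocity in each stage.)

d₁ = v₁t₁ = 20.35 × 11.32 = 230.362 m
d₂ = v₂t₂ = 5.58 × 7.3 = 40.734 m
d_total = 271.096 m, t_total = 18.62 s
v_avg = d_total/t_total = 271.096/18.62 = 14.56 m/s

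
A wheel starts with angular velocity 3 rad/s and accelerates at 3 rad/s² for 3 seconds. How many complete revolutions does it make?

θ = ω₀t + ½αt² = 3×3 + ½×3×3² = 22.5 rad
Total revolutions = θ/(2π) = 22.5/(2π) = 3.58
Complete revolutions = ⌊3.58⌋ = 3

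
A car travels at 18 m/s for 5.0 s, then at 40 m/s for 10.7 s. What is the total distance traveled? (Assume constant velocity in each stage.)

d₁ = v₁t₁ = 18 × 5.0 = 90.0 m
d₂ = v₂t₂ = 40 × 10.7 = 428.0 m
d_total = 90.0 + 428.0 = 518.0 m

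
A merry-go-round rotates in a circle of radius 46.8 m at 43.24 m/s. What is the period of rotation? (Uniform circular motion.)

T = 2πr/v = 2π×46.8/43.24 = 6.8 s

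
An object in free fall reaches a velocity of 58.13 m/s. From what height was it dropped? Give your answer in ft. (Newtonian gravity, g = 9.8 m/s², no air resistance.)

h = v² / (2g) = 58.13² / (2 × 9.8) = 172.403 m
h = 172.403 m / 0.3048 = 565.6 ft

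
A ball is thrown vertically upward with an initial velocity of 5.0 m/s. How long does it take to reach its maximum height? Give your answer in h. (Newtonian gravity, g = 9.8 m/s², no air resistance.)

t_up = v₀ / g = 5.0 / 9.8 = 0.510204 s
t_up = 0.510204 s / 3600.0 = 0.0001417 h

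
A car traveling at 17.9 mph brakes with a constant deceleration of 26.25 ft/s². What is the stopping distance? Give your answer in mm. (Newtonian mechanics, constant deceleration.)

v₀ = 17.9 mph × 0.44704 = 8.00202 m/s
a = 26.25 ft/s² × 0.3048 = 8.001 m/s²
d = v₀² / (2a) = 8.00202² / (2 × 8.001) = 64.0323 / 16.002 = 4.00152 m
d = 4.00152 m / 0.001 = 4002 mm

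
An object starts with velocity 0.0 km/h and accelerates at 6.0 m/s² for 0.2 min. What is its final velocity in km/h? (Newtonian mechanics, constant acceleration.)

v₀ = 0.0 km/h × 0.2777777777777778 = 0.0 m/s
t = 0.2 min × 60.0 = 12.0 s
v = v₀ + a × t = 0.0 + 6.0 × 12.0 = 72.0 m/s
v = 72.0 m/s / 0.2777777777777778 = 259.2 km/h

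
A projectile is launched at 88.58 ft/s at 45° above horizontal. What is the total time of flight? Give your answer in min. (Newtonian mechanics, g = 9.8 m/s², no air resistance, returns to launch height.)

v₀ = 88.58 ft/s × 0.3048 = 26.9992 m/s
T = 2 × v₀ × sin(θ) / g = 2 × 26.9992 × sin(45°) / 9.8 = 2 × 26.9992 × 0.707107 / 9.8 = 3.89619 s
T = 3.89619 s / 60.0 = 0.06494 min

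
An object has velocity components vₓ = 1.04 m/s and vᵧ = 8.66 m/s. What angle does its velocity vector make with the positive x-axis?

θ = arctan(vᵧ/vₓ) = arctan(8.66/1.04) = 83.15°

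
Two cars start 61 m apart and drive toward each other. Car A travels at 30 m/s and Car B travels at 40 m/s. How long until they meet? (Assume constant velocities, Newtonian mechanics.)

Combined speed: v_combined = 30 + 40 = 70 m/s
Time to meet: t = d/v_combined = 61/70 = 0.87 s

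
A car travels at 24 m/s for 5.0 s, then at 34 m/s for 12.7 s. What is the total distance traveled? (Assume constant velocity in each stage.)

d₁ = v₁t₁ = 24 × 5.0 = 120.0 m
d₂ = v₂t₂ = 34 × 12.7 = 431.8 m
d_total = 120.0 + 431.8 = 551.8 m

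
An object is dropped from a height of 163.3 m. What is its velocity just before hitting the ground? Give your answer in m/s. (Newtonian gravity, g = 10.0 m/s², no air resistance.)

v = √(2gh) = √(2 × 10.0 × 163.3) = 57.15 m/s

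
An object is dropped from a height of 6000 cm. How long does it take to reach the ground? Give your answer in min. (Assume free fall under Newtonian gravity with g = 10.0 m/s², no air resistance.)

h = 6000 cm × 0.01 = 60.0 m
t = √(2h/g) = √(2 × 60.0 / 10.0) = 3.4641 s
t = 3.4641 s / 60.0 = 0.05774 min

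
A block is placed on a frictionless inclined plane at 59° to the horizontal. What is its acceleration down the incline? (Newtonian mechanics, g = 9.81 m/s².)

a = g sin(θ) = 9.81 × sin(59°) = 9.81 × 0.8572 = 8.41 m/s²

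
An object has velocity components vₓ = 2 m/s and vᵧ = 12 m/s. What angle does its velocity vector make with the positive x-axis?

θ = arctan(vᵧ/vₓ) = arctan(12/2) = 80.54°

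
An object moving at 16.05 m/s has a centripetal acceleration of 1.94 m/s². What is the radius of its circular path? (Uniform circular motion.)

r = v²/a_c = 16.05²/1.94 = 132.78 m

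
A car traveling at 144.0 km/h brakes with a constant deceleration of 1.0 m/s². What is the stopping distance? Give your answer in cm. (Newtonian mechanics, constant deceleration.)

v₀ = 144.0 km/h × 0.2777777777777778 = 40.0 m/s
d = v₀² / (2a) = 40.0² / (2 × 1.0) = 1600.0 / 2.0 = 800.0 m
d = 800.0 m / 0.01 = 80000 cm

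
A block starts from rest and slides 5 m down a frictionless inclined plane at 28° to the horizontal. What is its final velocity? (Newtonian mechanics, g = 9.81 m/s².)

a = g sin(θ) = 9.81 × sin(28°) = 4.6055 m/s²
v = √(2ad) = √(2 × 4.6055 × 5) = 6.79 m/s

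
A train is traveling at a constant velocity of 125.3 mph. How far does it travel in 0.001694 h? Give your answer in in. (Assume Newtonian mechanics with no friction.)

v = 125.3 mph × 0.44704 = 56.0141 m/s
t = 0.001694 h × 3600.0 = 6.0984 s
d = v × t = 56.0141 × 6.0984 = 341.596 m
d = 341.596 m / 0.0254 = 13450 in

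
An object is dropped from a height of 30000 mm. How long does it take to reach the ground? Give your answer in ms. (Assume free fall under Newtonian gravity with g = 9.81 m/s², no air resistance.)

h = 30000 mm × 0.001 = 30.0 m
t = √(2h/g) = √(2 × 30.0 / 9.81) = 2.4731 s
t = 2.4731 s / 0.001 = 2473 ms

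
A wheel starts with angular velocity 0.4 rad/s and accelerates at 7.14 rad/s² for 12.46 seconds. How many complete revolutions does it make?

θ = ω₀t + ½αt² = 0.4×12.46 + ½×7.14×12.46² = 559.232212 rad
Total revolutions = θ/(2π) = 559.232212/(2π) = 89.0
Complete revolutions = ⌊89.0⌋ = 89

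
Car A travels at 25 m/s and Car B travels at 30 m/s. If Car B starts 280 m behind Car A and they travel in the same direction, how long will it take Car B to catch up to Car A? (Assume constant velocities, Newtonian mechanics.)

Relative speed: v_rel = 30 - 25 = 5 m/s
Time to catch: t = d₀/v_rel = 280/5 = 56.0 s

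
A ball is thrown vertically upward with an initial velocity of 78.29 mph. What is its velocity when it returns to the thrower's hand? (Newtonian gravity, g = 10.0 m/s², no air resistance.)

By conservation of energy (no air resistance), the ball returns to the throw height with the same speed as launch, but directed downward.
|v_ground| = v₀ = 78.29 mph
v_ground = 78.29 mph (downward)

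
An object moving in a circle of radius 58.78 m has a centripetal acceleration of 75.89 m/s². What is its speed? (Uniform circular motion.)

v = √(a_c × r) = √(75.89 × 58.78) = 66.79 m/s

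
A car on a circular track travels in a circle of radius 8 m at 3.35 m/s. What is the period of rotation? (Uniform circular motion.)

T = 2πr/v = 2π×8/3.35 = 15.0 s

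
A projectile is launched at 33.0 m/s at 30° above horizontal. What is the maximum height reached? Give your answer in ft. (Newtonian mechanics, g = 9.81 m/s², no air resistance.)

H = v₀² × sin²(θ) / (2g) = 33.0² × sin(30°)² / (2 × 9.81) = 1089.0 × 0.25 / 19.62 = 13.8761 m
H = 13.8761 m / 0.3048 = 45.53 ft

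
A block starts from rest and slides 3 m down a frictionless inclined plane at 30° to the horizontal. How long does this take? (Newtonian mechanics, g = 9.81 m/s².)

a = g sin(θ) = 9.81 × sin(30°) = 4.905 m/s²
t = √(2d/a) = √(2 × 3 / 4.905) = 1.11 s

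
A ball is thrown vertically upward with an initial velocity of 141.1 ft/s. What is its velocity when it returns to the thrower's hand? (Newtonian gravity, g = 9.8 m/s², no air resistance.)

By conservation of energy (no air resistance), the ball returns to the throw height with the same speed as launch, but directed downward.
|v_ground| = v₀ = 141.1 ft/s
v_ground = 141.1 ft/s (downward)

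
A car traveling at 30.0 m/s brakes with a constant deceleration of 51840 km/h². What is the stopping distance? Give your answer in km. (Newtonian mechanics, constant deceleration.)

a = 51840 km/h² × 7.716049382716049e-05 = 4.0 m/s²
d = v₀² / (2a) = 30.0² / (2 × 4.0) = 900.0 / 8.0 = 112.5 m
d = 112.5 m / 1000.0 = 0.1125 km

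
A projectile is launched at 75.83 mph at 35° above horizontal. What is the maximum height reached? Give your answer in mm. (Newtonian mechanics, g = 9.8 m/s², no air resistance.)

v₀ = 75.83 mph × 0.44704 = 33.899 m/s
H = v₀² × sin²(θ) / (2g) = 33.899² × sin(35°)² / (2 × 9.8) = 1149.14 × 0.32899 / 19.6 = 19.2885 m
H = 19.2885 m / 0.001 = 19290 mm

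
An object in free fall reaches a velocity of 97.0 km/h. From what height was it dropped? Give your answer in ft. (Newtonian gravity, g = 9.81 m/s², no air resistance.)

v = 97.0 km/h × 0.2777777777777778 = 26.9444 m/s
h = v² / (2g) = 26.9444² / (2 × 9.81) = 37.0031 m
h = 37.0031 m / 0.3048 = 121.4 ft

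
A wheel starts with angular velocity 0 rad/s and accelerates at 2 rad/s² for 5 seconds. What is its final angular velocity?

ω = ω₀ + αt = 0 + 2 × 5 = 10 rad/s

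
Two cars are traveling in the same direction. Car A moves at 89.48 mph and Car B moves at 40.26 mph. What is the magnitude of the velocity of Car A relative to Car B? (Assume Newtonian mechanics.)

v_rel = |v_A - v_B| = |89.48 - 40.26| = 49.22 mph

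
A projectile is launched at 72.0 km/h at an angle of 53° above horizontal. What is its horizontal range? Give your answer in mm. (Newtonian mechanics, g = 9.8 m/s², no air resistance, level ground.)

v₀ = 72.0 km/h × 0.2777777777777778 = 20.0 m/s
R = v₀² × sin(2θ) / g = 20.0² × sin(2 × 53°) / 9.8 = 400.0 × 0.961262 / 9.8 = 39.2352 m
R = 39.2352 m / 0.001 = 39240 mm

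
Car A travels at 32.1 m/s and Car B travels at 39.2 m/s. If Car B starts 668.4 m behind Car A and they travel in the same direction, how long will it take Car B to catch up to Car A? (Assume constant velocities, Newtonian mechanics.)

Relative speed: v_rel = 39.2 - 32.1 = 7.1 m/s
Time to catch: t = d₀/v_rel = 668.4/7.1 = 94.14 s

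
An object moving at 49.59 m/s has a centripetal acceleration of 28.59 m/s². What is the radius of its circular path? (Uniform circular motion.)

r = v²/a_c = 49.59²/28.59 = 86.01 m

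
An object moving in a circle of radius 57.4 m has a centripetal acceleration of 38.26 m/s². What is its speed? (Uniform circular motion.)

v = √(a_c × r) = √(38.26 × 57.4) = 46.86 m/s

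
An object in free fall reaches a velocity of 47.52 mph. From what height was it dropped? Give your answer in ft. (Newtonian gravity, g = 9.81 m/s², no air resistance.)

v = 47.52 mph × 0.44704 = 21.2433 m/s
h = v² / (2g) = 21.2433² / (2 × 9.81) = 23.0009 m
h = 23.0009 m / 0.3048 = 75.46 ft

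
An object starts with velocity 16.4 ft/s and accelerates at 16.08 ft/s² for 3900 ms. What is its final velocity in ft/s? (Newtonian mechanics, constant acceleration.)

v₀ = 16.4 ft/s × 0.3048 = 4.99872 m/s
a = 16.08 ft/s² × 0.3048 = 4.90118 m/s²
t = 3900 ms × 0.001 = 3.9 s
v = v₀ + a × t = 4.99872 + 4.90118 × 3.9 = 24.1133 m/s
v = 24.1133 m/s / 0.3048 = 79.11 ft/s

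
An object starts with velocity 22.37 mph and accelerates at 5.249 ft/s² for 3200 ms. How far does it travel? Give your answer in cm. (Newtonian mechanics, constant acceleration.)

v₀ = 22.37 mph × 0.44704 = 10.0003 m/s
a = 5.249 ft/s² × 0.3048 = 1.5999 m/s²
t = 3200 ms × 0.001 = 3.2 s
d = v₀ × t + ½ × a × t² = 10.0003 × 3.2 + 0.5 × 1.5999 × 3.2² = 40.1924 m
d = 40.1924 m / 0.01 = 4019 cm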